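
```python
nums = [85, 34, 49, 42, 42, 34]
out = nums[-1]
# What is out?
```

nums has length 6. Negative index -1 maps to positive index 6 + (-1) = 5. nums[5] = 34.

34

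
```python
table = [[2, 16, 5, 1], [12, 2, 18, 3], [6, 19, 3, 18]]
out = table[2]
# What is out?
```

table has 3 rows. Row 2 is [6, 19, 3, 18].

[6, 19, 3, 18]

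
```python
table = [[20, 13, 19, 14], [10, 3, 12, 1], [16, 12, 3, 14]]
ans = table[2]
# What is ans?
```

table has 3 rows. Row 2 is [16, 12, 3, 14].

[16, 12, 3, 14]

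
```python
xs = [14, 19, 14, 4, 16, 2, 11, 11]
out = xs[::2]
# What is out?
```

xs has length 8. The slice xs[::2] selects indices [0, 2, 4, 6] (0->14, 2->14, 4->16, 6->11), giving [14, 14, 16, 11].

[14, 14, 16, 11]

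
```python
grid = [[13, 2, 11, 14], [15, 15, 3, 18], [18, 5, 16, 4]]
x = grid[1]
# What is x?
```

grid has 3 rows. Row 1 is [15, 15, 3, 18].

[15, 15, 3, 18]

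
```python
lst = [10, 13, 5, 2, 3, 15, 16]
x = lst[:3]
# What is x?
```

lst has length 7. The slice lst[:3] selects indices [0, 1, 2] (0->10, 1->13, 2->5), giving [10, 13, 5].

[10, 13, 5]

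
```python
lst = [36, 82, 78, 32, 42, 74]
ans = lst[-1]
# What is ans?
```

lst has length 6. Negative index -1 maps to positive index 6 + (-1) = 5. lst[5] = 74.

74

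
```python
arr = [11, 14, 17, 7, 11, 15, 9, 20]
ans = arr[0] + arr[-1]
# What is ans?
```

arr has length 8. arr[0] = 11.
arr has length 8. Negative index -1 maps to positive index 8 + (-1) = 7. arr[7] = 20.
Sum: 11 + 20 = 31.

31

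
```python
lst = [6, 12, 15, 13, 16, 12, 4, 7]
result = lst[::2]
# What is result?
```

lst has length 8. The slice lst[::2] selects indices [0, 2, 4, 6] (0->6, 2->15, 4->16, 6->4), giving [6, 15, 16, 4].

[6, 15, 16, 4]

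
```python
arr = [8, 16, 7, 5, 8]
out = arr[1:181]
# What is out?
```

arr has length 5. The slice arr[1:181] selects indices [1, 2, 3, 4] (1->16, 2->7, 3->5, 4->8), giving [16, 7, 5, 8].

[16, 7, 5, 8]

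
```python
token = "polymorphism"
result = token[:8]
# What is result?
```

token has length 12. The slice token[:8] selects indices [0, 1, 2, 3, 4, 5, 6, 7] (0->'p', 1->'o', 2->'l', 3->'y', 4->'m', 5->'o', 6->'r', 7->'p'), giving 'polymorp'.

'polymorp'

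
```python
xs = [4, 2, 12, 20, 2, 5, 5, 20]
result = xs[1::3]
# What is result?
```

xs has length 8. The slice xs[1::3] selects indices [1, 4, 7] (1->2, 4->2, 7->20), giving [2, 2, 20].

[2, 2, 20]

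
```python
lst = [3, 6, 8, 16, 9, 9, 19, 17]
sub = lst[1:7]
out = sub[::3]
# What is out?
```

lst has length 8. The slice lst[1:7] selects indices [1, 2, 3, 4, 5, 6] (1->6, 2->8, 3->16, 4->9, 5->9, 6->19), giving [6, 8, 16, 9, 9, 19]. So sub = [6, 8, 16, 9, 9, 19]. sub has length 6. The slice sub[::3] selects indices [0, 3] (0->6, 3->9), giving [6, 9].

[6, 9]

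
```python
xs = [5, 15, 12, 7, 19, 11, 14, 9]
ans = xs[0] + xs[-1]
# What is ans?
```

xs has length 8. xs[0] = 5.
xs has length 8. Negative index -1 maps to positive index 8 + (-1) = 7. xs[7] = 9.
Sum: 5 + 9 = 14.

14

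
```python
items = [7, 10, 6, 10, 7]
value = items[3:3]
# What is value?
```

items has length 5. The slice items[3:3] resolves to an empty index range, so the result is [].

[]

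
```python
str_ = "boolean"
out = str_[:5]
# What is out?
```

str_ has length 7. The slice str_[:5] selects indices [0, 1, 2, 3, 4] (0->'b', 1->'o', 2->'o', 3->'l', 4->'e'), giving 'boole'.

'boole'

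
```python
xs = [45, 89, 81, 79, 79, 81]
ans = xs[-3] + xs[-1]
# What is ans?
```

xs has length 6. Negative index -3 maps to positive index 6 + (-3) = 3. xs[3] = 79.
xs has length 6. Negative index -1 maps to positive index 6 + (-1) = 5. xs[5] = 81.
Sum: 79 + 81 = 160.

160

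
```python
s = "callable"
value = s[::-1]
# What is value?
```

s has length 8. The slice s[::-1] selects indices [7, 6, 5, 4, 3, 2, 1, 0] (7->'e', 6->'l', 5->'b', 4->'a', 3->'l', 2->'l', 1->'a', 0->'c'), giving 'elballac'.

'elballac'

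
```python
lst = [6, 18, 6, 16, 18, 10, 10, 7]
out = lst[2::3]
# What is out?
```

lst has length 8. The slice lst[2::3] selects indices [2, 5] (2->6, 5->10), giving [6, 10].

[6, 10]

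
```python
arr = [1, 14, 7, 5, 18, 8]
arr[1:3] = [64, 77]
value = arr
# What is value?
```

arr starts as [1, 14, 7, 5, 18, 8] (length 6). The slice arr[1:3] covers indices [1, 2] with values [14, 7]. Replacing that slice with [64, 77] (same length) produces [1, 64, 77, 5, 18, 8].

[1, 64, 77, 5, 18, 8]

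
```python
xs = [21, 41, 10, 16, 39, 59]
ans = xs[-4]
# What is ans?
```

xs has length 6. Negative index -4 maps to positive index 6 + (-4) = 2. xs[2] = 10.

10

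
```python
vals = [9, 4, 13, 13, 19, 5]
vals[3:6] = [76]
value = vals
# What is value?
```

vals starts as [9, 4, 13, 13, 19, 5] (length 6). The slice vals[3:6] covers indices [3, 4, 5] with values [13, 19, 5]. Replacing that slice with [76] (different length) produces [9, 4, 13, 76].

[9, 4, 13, 76]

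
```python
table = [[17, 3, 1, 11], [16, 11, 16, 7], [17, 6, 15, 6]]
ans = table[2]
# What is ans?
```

table has 3 rows. Row 2 is [17, 6, 15, 6].

[17, 6, 15, 6]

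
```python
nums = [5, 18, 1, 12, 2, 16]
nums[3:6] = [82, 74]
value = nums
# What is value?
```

nums starts as [5, 18, 1, 12, 2, 16] (length 6). The slice nums[3:6] covers indices [3, 4, 5] with values [12, 2, 16]. Replacing that slice with [82, 74] (different length) produces [5, 18, 1, 82, 74].

[5, 18, 1, 82, 74]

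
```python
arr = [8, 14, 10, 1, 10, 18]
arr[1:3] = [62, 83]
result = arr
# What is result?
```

arr starts as [8, 14, 10, 1, 10, 18] (length 6). The slice arr[1:3] covers indices [1, 2] with values [14, 10]. Replacing that slice with [62, 83] (same length) produces [8, 62, 83, 1, 10, 18].

[8, 62, 83, 1, 10, 18]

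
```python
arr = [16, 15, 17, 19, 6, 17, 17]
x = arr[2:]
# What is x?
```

arr has length 7. The slice arr[2:] selects indices [2, 3, 4, 5, 6] (2->17, 3->19, 4->6, 5->17, 6->17), giving [17, 19, 6, 17, 17].

[17, 19, 6, 17, 17]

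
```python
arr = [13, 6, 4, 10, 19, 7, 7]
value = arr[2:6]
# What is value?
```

arr has length 7. The slice arr[2:6] selects indices [2, 3, 4, 5] (2->4, 3->10, 4->19, 5->7), giving [4, 10, 19, 7].

[4, 10, 19, 7]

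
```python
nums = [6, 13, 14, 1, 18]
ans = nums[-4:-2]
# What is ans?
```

nums has length 5. The slice nums[-4:-2] selects indices [1, 2] (1->13, 2->14), giving [13, 14].

[13, 14]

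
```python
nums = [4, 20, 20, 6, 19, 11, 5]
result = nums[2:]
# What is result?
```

nums has length 7. The slice nums[2:] selects indices [2, 3, 4, 5, 6] (2->20, 3->6, 4->19, 5->11, 6->5), giving [20, 6, 19, 11, 5].

[20, 6, 19, 11, 5]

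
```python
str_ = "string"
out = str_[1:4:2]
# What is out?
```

str_ has length 6. The slice str_[1:4:2] selects indices [1, 3] (1->'t', 3->'i'), giving 'ti'.

'ti'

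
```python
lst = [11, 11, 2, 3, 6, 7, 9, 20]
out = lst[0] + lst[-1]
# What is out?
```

lst has length 8. lst[0] = 11.
lst has length 8. Negative index -1 maps to positive index 8 + (-1) = 7. lst[7] = 20.
Sum: 11 + 20 = 31.

31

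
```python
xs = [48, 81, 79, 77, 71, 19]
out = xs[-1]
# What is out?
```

xs has length 6. Negative index -1 maps to positive index 6 + (-1) = 5. xs[5] = 19.

19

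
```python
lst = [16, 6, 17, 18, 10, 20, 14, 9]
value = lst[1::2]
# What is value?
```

lst has length 8. The slice lst[1::2] selects indices [1, 3, 5, 7] (1->6, 3->18, 5->20, 7->9), giving [6, 18, 20, 9].

[6, 18, 20, 9]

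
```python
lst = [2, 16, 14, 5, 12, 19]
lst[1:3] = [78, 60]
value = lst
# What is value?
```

lst starts as [2, 16, 14, 5, 12, 19] (length 6). The slice lst[1:3] covers indices [1, 2] with values [16, 14]. Replacing that slice with [78, 60] (same length) produces [2, 78, 60, 5, 12, 19].

[2, 78, 60, 5, 12, 19]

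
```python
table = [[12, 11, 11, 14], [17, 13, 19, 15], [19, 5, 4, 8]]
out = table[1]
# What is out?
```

table has 3 rows. Row 1 is [17, 13, 19, 15].

[17, 13, 19, 15]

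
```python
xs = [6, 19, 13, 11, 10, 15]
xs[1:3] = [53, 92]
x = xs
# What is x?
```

xs starts as [6, 19, 13, 11, 10, 15] (length 6). The slice xs[1:3] covers indices [1, 2] with values [19, 13]. Replacing that slice with [53, 92] (same length) produces [6, 53, 92, 11, 10, 15].

[6, 53, 92, 11, 10, 15]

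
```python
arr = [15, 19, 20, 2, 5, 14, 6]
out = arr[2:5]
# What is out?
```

arr has length 7. The slice arr[2:5] selects indices [2, 3, 4] (2->20, 3->2, 4->5), giving [20, 2, 5].

[20, 2, 5]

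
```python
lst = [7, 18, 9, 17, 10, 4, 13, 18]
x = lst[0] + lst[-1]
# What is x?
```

lst has length 8. lst[0] = 7.
lst has length 8. Negative index -1 maps to positive index 8 + (-1) = 7. lst[7] = 18.
Sum: 7 + 18 = 25.

25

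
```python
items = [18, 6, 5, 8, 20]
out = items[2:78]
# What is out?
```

items has length 5. The slice items[2:78] selects indices [2, 3, 4] (2->5, 3->8, 4->20), giving [5, 8, 20].

[5, 8, 20]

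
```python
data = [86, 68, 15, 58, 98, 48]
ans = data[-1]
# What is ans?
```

data has length 6. Negative index -1 maps to positive index 6 + (-1) = 5. data[5] = 48.

48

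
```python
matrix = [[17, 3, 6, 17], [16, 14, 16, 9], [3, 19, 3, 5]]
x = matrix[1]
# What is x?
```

matrix has 3 rows. Row 1 is [16, 14, 16, 9].

[16, 14, 16, 9]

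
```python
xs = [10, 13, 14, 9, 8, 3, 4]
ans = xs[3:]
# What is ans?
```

xs has length 7. The slice xs[3:] selects indices [3, 4, 5, 6] (3->9, 4->8, 5->3, 6->4), giving [9, 8, 3, 4].

[9, 8, 3, 4]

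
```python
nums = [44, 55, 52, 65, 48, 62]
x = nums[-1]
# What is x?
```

nums has length 6. Negative index -1 maps to positive index 6 + (-1) = 5. nums[5] = 62.

62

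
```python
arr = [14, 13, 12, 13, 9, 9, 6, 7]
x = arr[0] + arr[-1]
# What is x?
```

arr has length 8. arr[0] = 14.
arr has length 8. Negative index -1 maps to positive index 8 + (-1) = 7. arr[7] = 7.
Sum: 14 + 7 = 21.

21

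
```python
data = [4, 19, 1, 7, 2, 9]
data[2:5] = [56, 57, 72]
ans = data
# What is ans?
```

data starts as [4, 19, 1, 7, 2, 9] (length 6). The slice data[2:5] covers indices [2, 3, 4] with values [1, 7, 2]. Replacing that slice with [56, 57, 72] (same length) produces [4, 19, 56, 57, 72, 9].

[4, 19, 56, 57, 72, 9]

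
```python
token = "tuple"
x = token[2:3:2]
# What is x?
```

token has length 5. The slice token[2:3:2] selects indices [2] (2->'p'), giving 'p'.

'p'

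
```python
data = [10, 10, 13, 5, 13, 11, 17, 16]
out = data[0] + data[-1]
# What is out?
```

data has length 8. data[0] = 10.
data has length 8. Negative index -1 maps to positive index 8 + (-1) = 7. data[7] = 16.
Sum: 10 + 16 = 26.

26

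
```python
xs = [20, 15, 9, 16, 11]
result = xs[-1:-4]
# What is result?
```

xs has length 5. The slice xs[-1:-4] resolves to an empty index range, so the result is [].

[]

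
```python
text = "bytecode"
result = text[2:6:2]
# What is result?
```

text has length 8. The slice text[2:6:2] selects indices [2, 4] (2->'t', 4->'c'), giving 'tc'.

'tc'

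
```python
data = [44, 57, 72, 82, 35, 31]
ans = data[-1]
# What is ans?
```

data has length 6. Negative index -1 maps to positive index 6 + (-1) = 5. data[5] = 31.

31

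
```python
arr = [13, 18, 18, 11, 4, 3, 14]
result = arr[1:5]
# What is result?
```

arr has length 7. The slice arr[1:5] selects indices [1, 2, 3, 4] (1->18, 2->18, 3->11, 4->4), giving [18, 18, 11, 4].

[18, 18, 11, 4]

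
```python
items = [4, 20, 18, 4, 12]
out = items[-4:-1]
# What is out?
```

items has length 5. The slice items[-4:-1] selects indices [1, 2, 3] (1->20, 2->18, 3->4), giving [20, 18, 4].

[20, 18, 4]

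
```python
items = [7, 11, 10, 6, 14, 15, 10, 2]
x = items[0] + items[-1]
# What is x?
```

items has length 8. items[0] = 7.
items has length 8. Negative index -1 maps to positive index 8 + (-1) = 7. items[7] = 2.
Sum: 7 + 2 = 9.

9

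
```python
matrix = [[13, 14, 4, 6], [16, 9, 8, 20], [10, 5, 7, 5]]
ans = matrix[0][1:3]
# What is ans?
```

matrix[0] = [13, 14, 4, 6]. matrix[0] has length 4. The slice matrix[0][1:3] selects indices [1, 2] (1->14, 2->4), giving [14, 4].

[14, 4]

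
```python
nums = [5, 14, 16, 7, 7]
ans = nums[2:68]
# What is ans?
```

nums has length 5. The slice nums[2:68] selects indices [2, 3, 4] (2->16, 3->7, 4->7), giving [16, 7, 7].

[16, 7, 7]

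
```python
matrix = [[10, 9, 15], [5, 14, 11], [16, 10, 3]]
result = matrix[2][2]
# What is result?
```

matrix[2] = [16, 10, 3]. Taking column 2 of that row yields 3.

3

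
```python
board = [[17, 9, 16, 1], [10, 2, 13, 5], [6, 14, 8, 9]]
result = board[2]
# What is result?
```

board has 3 rows. Row 2 is [6, 14, 8, 9].

[6, 14, 8, 9]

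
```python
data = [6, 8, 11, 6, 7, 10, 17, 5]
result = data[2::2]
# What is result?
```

data has length 8. The slice data[2::2] selects indices [2, 4, 6] (2->11, 4->7, 6->17), giving [11, 7, 17].

[11, 7, 17]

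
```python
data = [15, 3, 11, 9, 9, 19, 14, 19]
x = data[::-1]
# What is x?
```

data has length 8. The slice data[::-1] selects indices [7, 6, 5, 4, 3, 2, 1, 0] (7->19, 6->14, 5->19, 4->9, 3->9, 2->11, 1->3, 0->15), giving [19, 14, 19, 9, 9, 11, 3, 15].

[19, 14, 19, 9, 9, 11, 3, 15]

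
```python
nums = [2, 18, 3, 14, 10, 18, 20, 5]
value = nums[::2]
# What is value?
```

nums has length 8. The slice nums[::2] selects indices [0, 2, 4, 6] (0->2, 2->3, 4->10, 6->20), giving [2, 3, 10, 20].

[2, 3, 10, 20]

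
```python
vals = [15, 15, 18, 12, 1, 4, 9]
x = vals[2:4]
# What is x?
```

vals has length 7. The slice vals[2:4] selects indices [2, 3] (2->18, 3->12), giving [18, 12].

[18, 12]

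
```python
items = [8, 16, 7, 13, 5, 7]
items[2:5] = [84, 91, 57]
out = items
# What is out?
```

items starts as [8, 16, 7, 13, 5, 7] (length 6). The slice items[2:5] covers indices [2, 3, 4] with values [7, 13, 5]. Replacing that slice with [84, 91, 57] (same length) produces [8, 16, 84, 91, 57, 7].

[8, 16, 84, 91, 57, 7]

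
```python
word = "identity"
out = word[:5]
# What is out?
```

word has length 8. The slice word[:5] selects indices [0, 1, 2, 3, 4] (0->'i', 1->'d', 2->'e', 3->'n', 4->'t'), giving 'ident'.

'ident'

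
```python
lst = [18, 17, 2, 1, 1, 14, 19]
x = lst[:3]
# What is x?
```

lst has length 7. The slice lst[:3] selects indices [0, 1, 2] (0->18, 1->17, 2->2), giving [18, 17, 2].

[18, 17, 2]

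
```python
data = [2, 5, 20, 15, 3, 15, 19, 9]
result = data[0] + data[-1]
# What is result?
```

data has length 8. data[0] = 2.
data has length 8. Negative index -1 maps to positive index 8 + (-1) = 7. data[7] = 9.
Sum: 2 + 9 = 11.

11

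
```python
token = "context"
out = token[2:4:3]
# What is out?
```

token has length 7. The slice token[2:4:3] selects indices [2] (2->'n'), giving 'n'.

'n'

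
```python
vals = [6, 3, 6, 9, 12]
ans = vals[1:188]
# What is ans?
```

vals has length 5. The slice vals[1:188] selects indices [1, 2, 3, 4] (1->3, 2->6, 3->9, 4->12), giving [3, 6, 9, 12].

[3, 6, 9, 12]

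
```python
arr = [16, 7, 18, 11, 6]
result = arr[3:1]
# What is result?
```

arr has length 5. The slice arr[3:1] resolves to an empty index range, so the result is [].

[]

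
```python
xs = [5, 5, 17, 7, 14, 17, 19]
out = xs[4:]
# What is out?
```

xs has length 7. The slice xs[4:] selects indices [4, 5, 6] (4->14, 5->17, 6->19), giving [14, 17, 19].

[14, 17, 19]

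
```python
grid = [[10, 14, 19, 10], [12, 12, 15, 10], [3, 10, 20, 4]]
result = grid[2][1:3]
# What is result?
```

grid[2] = [3, 10, 20, 4]. grid[2] has length 4. The slice grid[2][1:3] selects indices [1, 2] (1->10, 2->20), giving [10, 20].

[10, 20]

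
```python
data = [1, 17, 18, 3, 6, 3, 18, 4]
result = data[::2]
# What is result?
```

data has length 8. The slice data[::2] selects indices [0, 2, 4, 6] (0->1, 2->18, 4->6, 6->18), giving [1, 18, 6, 18].

[1, 18, 6, 18]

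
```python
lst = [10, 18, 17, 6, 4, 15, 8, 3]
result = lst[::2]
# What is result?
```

lst has length 8. The slice lst[::2] selects indices [0, 2, 4, 6] (0->10, 2->17, 4->4, 6->8), giving [10, 17, 4, 8].

[10, 17, 4, 8]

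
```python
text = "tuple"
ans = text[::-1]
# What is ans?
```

text has length 5. The slice text[::-1] selects indices [4, 3, 2, 1, 0] (4->'e', 3->'l', 2->'p', 1->'u', 0->'t'), giving 'elput'.

'elput'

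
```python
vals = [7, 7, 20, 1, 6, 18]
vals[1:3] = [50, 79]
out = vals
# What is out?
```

vals starts as [7, 7, 20, 1, 6, 18] (length 6). The slice vals[1:3] covers indices [1, 2] with values [7, 20]. Replacing that slice with [50, 79] (same length) produces [7, 50, 79, 1, 6, 18].

[7, 50, 79, 1, 6, 18]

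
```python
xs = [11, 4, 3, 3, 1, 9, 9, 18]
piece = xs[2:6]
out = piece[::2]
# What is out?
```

xs has length 8. The slice xs[2:6] selects indices [2, 3, 4, 5] (2->3, 3->3, 4->1, 5->9), giving [3, 3, 1, 9]. So piece = [3, 3, 1, 9]. piece has length 4. The slice piece[::2] selects indices [0, 2] (0->3, 2->1), giving [3, 1].

[3, 1]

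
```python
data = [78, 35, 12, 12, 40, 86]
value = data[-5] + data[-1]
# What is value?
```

data has length 6. Negative index -5 maps to positive index 6 + (-5) = 1. data[1] = 35.
data has length 6. Negative index -1 maps to positive index 6 + (-1) = 5. data[5] = 86.
Sum: 35 + 86 = 121.

121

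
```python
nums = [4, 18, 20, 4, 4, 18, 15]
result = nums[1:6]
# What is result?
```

nums has length 7. The slice nums[1:6] selects indices [1, 2, 3, 4, 5] (1->18, 2->20, 3->4, 4->4, 5->18), giving [18, 20, 4, 4, 18].

[18, 20, 4, 4, 18]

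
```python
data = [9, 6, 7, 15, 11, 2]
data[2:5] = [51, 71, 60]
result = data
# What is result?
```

data starts as [9, 6, 7, 15, 11, 2] (length 6). The slice data[2:5] covers indices [2, 3, 4] with values [7, 15, 11]. Replacing that slice with [51, 71, 60] (same length) produces [9, 6, 51, 71, 60, 2].

[9, 6, 51, 71, 60, 2]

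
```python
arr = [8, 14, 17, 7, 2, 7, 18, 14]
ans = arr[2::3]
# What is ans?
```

arr has length 8. The slice arr[2::3] selects indices [2, 5] (2->17, 5->7), giving [17, 7].

[17, 7]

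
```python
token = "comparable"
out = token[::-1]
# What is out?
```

token has length 10. The slice token[::-1] selects indices [9, 8, 7, 6, 5, 4, 3, 2, 1, 0] (9->'e', 8->'l', 7->'b', 6->'a', 5->'r', 4->'a', 3->'p', 2->'m', 1->'o', 0->'c'), giving 'elbarapmoc'.

'elbarapmoc'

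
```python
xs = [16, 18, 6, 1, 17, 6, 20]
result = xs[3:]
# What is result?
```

xs has length 7. The slice xs[3:] selects indices [3, 4, 5, 6] (3->1, 4->17, 5->6, 6->20), giving [1, 17, 6, 20].

[1, 17, 6, 20]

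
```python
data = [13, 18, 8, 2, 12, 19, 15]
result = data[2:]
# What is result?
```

data has length 7. The slice data[2:] selects indices [2, 3, 4, 5, 6] (2->8, 3->2, 4->12, 5->19, 6->15), giving [8, 2, 12, 19, 15].

[8, 2, 12, 19, 15]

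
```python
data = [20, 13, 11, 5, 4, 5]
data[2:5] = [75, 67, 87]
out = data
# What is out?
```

data starts as [20, 13, 11, 5, 4, 5] (length 6). The slice data[2:5] covers indices [2, 3, 4] with values [11, 5, 4]. Replacing that slice with [75, 67, 87] (same length) produces [20, 13, 75, 67, 87, 5].

[20, 13, 75, 67, 87, 5]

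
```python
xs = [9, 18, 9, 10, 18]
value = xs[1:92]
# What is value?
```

xs has length 5. The slice xs[1:92] selects indices [1, 2, 3, 4] (1->18, 2->9, 3->10, 4->18), giving [18, 9, 10, 18].

[18, 9, 10, 18]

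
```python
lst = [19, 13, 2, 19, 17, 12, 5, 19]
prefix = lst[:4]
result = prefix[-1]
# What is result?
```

lst has length 8. The slice lst[:4] selects indices [0, 1, 2, 3] (0->19, 1->13, 2->2, 3->19), giving [19, 13, 2, 19]. So prefix = [19, 13, 2, 19]. Then prefix[-1] = 19.

19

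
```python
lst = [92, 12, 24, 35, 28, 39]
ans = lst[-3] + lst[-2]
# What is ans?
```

lst has length 6. Negative index -3 maps to positive index 6 + (-3) = 3. lst[3] = 35.
lst has length 6. Negative index -2 maps to positive index 6 + (-2) = 4. lst[4] = 28.
Sum: 35 + 28 = 63.

63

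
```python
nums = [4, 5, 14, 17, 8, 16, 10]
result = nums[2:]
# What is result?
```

nums has length 7. The slice nums[2:] selects indices [2, 3, 4, 5, 6] (2->14, 3->17, 4->8, 5->16, 6->10), giving [14, 17, 8, 16, 10].

[14, 17, 8, 16, 10]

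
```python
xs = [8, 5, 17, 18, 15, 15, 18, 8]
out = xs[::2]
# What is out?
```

xs has length 8. The slice xs[::2] selects indices [0, 2, 4, 6] (0->8, 2->17, 4->15, 6->18), giving [8, 17, 15, 18].

[8, 17, 15, 18]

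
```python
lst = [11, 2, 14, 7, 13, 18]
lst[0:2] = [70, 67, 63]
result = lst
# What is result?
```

lst starts as [11, 2, 14, 7, 13, 18] (length 6). The slice lst[0:2] covers indices [0, 1] with values [11, 2]. Replacing that slice with [70, 67, 63] (different length) produces [70, 67, 63, 14, 7, 13, 18].

[70, 67, 63, 14, 7, 13, 18]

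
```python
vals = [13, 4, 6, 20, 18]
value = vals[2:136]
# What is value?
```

vals has length 5. The slice vals[2:136] selects indices [2, 3, 4] (2->6, 3->20, 4->18), giving [6, 20, 18].

[6, 20, 18]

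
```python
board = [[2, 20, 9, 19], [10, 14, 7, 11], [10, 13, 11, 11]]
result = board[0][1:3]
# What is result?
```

board[0] = [2, 20, 9, 19]. board[0] has length 4. The slice board[0][1:3] selects indices [1, 2] (1->20, 2->9), giving [20, 9].

[20, 9]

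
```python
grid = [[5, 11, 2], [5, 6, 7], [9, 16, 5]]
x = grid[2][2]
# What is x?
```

grid[2] = [9, 16, 5]. Taking column 2 of that row yields 5.

5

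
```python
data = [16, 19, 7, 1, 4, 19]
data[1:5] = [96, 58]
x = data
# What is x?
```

data starts as [16, 19, 7, 1, 4, 19] (length 6). The slice data[1:5] covers indices [1, 2, 3, 4] with values [19, 7, 1, 4]. Replacing that slice with [96, 58] (different length) produces [16, 96, 58, 19].

[16, 96, 58, 19]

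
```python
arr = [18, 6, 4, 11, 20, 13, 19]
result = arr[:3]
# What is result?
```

arr has length 7. The slice arr[:3] selects indices [0, 1, 2] (0->18, 1->6, 2->4), giving [18, 6, 4].

[18, 6, 4]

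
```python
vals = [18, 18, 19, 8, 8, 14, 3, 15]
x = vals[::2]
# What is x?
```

vals has length 8. The slice vals[::2] selects indices [0, 2, 4, 6] (0->18, 2->19, 4->8, 6->3), giving [18, 19, 8, 3].

[18, 19, 8, 3]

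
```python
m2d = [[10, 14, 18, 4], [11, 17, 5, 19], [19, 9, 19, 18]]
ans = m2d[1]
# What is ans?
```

m2d has 3 rows. Row 1 is [11, 17, 5, 19].

[11, 17, 5, 19]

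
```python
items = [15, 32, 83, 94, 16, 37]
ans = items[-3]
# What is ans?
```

items has length 6. Negative index -3 maps to positive index 6 + (-3) = 3. items[3] = 94.

94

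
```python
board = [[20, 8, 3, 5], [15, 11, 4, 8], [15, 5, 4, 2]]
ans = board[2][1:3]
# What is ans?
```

board[2] = [15, 5, 4, 2]. board[2] has length 4. The slice board[2][1:3] selects indices [1, 2] (1->5, 2->4), giving [5, 4].

[5, 4]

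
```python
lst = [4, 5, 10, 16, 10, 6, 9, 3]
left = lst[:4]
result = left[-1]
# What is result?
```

lst has length 8. The slice lst[:4] selects indices [0, 1, 2, 3] (0->4, 1->5, 2->10, 3->16), giving [4, 5, 10, 16]. So left = [4, 5, 10, 16]. Then left[-1] = 16.

16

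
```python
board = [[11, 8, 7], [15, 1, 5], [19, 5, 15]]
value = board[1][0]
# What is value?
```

board[1] = [15, 1, 5]. Taking column 0 of that row yields 15.

15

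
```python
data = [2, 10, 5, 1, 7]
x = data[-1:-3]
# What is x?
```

data has length 5. The slice data[-1:-3] resolves to an empty index range, so the result is [].

[]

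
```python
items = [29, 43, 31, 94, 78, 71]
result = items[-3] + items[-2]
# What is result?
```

items has length 6. Negative index -3 maps to positive index 6 + (-3) = 3. items[3] = 94.
items has length 6. Negative index -2 maps to positive index 6 + (-2) = 4. items[4] = 78.
Sum: 94 + 78 = 172.

172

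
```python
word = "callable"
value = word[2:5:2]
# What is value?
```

word has length 8. The slice word[2:5:2] selects indices [2, 4] (2->'l', 4->'a'), giving 'la'.

'la'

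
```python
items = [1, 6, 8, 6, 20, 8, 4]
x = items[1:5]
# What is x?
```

items has length 7. The slice items[1:5] selects indices [1, 2, 3, 4] (1->6, 2->8, 3->6, 4->20), giving [6, 8, 6, 20].

[6, 8, 6, 20]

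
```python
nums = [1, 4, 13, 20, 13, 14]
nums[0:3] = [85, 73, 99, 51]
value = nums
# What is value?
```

nums starts as [1, 4, 13, 20, 13, 14] (length 6). The slice nums[0:3] covers indices [0, 1, 2] with values [1, 4, 13]. Replacing that slice with [85, 73, 99, 51] (different length) produces [85, 73, 99, 51, 20, 13, 14].

[85, 73, 99, 51, 20, 13, 14]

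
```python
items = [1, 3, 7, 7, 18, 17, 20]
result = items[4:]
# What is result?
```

items has length 7. The slice items[4:] selects indices [4, 5, 6] (4->18, 5->17, 6->20), giving [18, 17, 20].

[18, 17, 20]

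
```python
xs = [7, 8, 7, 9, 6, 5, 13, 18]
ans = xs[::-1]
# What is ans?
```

xs has length 8. The slice xs[::-1] selects indices [7, 6, 5, 4, 3, 2, 1, 0] (7->18, 6->13, 5->5, 4->6, 3->9, 2->7, 1->8, 0->7), giving [18, 13, 5, 6, 9, 7, 8, 7].

[18, 13, 5, 6, 9, 7, 8, 7]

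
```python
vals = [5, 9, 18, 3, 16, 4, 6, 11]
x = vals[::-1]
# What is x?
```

vals has length 8. The slice vals[::-1] selects indices [7, 6, 5, 4, 3, 2, 1, 0] (7->11, 6->6, 5->4, 4->16, 3->3, 2->18, 1->9, 0->5), giving [11, 6, 4, 16, 3, 18, 9, 5].

[11, 6, 4, 16, 3, 18, 9, 5]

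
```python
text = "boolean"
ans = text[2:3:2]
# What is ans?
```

text has length 7. The slice text[2:3:2] selects indices [2] (2->'o'), giving 'o'.

'o'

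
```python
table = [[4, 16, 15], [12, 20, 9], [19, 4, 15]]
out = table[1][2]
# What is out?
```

table[1] = [12, 20, 9]. Taking column 2 of that row yields 9.

9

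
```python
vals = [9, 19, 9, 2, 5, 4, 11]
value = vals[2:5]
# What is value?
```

vals has length 7. The slice vals[2:5] selects indices [2, 3, 4] (2->9, 3->2, 4->5), giving [9, 2, 5].

[9, 2, 5]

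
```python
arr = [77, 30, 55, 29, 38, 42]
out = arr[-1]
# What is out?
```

arr has length 6. Negative index -1 maps to positive index 6 + (-1) = 5. arr[5] = 42.

42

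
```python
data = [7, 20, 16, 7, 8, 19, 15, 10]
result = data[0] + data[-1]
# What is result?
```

data has length 8. data[0] = 7.
data has length 8. Negative index -1 maps to positive index 8 + (-1) = 7. data[7] = 10.
Sum: 7 + 10 = 17.

17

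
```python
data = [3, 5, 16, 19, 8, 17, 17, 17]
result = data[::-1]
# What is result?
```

data has length 8. The slice data[::-1] selects indices [7, 6, 5, 4, 3, 2, 1, 0] (7->17, 6->17, 5->17, 4->8, 3->19, 2->16, 1->5, 0->3), giving [17, 17, 17, 8, 19, 16, 5, 3].

[17, 17, 17, 8, 19, 16, 5, 3]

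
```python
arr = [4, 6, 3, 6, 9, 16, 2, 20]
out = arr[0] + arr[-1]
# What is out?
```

arr has length 8. arr[0] = 4.
arr has length 8. Negative index -1 maps to positive index 8 + (-1) = 7. arr[7] = 20.
Sum: 4 + 20 = 24.

24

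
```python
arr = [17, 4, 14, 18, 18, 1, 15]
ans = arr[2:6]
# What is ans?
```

arr has length 7. The slice arr[2:6] selects indices [2, 3, 4, 5] (2->14, 3->18, 4->18, 5->1), giving [14, 18, 18, 1].

[14, 18, 18, 1]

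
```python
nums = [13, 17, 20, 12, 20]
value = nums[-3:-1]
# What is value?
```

nums has length 5. The slice nums[-3:-1] selects indices [2, 3] (2->20, 3->12), giving [20, 12].

[20, 12]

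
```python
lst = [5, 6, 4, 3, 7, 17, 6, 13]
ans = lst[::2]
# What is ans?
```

lst has length 8. The slice lst[::2] selects indices [0, 2, 4, 6] (0->5, 2->4, 4->7, 6->6), giving [5, 4, 7, 6].

[5, 4, 7, 6]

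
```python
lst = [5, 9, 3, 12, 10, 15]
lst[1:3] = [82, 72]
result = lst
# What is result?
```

lst starts as [5, 9, 3, 12, 10, 15] (length 6). The slice lst[1:3] covers indices [1, 2] with values [9, 3]. Replacing that slice with [82, 72] (same length) produces [5, 82, 72, 12, 10, 15].

[5, 82, 72, 12, 10, 15]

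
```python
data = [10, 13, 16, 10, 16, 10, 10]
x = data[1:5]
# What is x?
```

data has length 7. The slice data[1:5] selects indices [1, 2, 3, 4] (1->13, 2->16, 3->10, 4->16), giving [13, 16, 10, 16].

[13, 16, 10, 16]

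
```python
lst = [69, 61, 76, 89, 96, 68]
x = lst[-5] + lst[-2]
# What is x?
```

lst has length 6. Negative index -5 maps to positive index 6 + (-5) = 1. lst[1] = 61.
lst has length 6. Negative index -2 maps to positive index 6 + (-2) = 4. lst[4] = 96.
Sum: 61 + 96 = 157.

157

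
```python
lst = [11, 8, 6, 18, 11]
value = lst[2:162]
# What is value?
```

lst has length 5. The slice lst[2:162] selects indices [2, 3, 4] (2->6, 3->18, 4->11), giving [6, 18, 11].

[6, 18, 11]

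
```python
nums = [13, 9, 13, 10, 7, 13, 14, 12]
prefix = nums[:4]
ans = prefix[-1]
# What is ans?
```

nums has length 8. The slice nums[:4] selects indices [0, 1, 2, 3] (0->13, 1->9, 2->13, 3->10), giving [13, 9, 13, 10]. So prefix = [13, 9, 13, 10]. Then prefix[-1] = 10.

10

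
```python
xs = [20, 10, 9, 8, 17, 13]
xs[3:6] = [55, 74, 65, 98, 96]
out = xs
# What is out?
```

xs starts as [20, 10, 9, 8, 17, 13] (length 6). The slice xs[3:6] covers indices [3, 4, 5] with values [8, 17, 13]. Replacing that slice with [55, 74, 65, 98, 96] (different length) produces [20, 10, 9, 55, 74, 65, 98, 96].

[20, 10, 9, 55, 74, 65, 98, 96]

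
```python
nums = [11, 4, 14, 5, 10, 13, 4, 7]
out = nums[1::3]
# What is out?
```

nums has length 8. The slice nums[1::3] selects indices [1, 4, 7] (1->4, 4->10, 7->7), giving [4, 10, 7].

[4, 10, 7]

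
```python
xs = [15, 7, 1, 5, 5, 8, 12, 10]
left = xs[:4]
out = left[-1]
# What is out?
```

xs has length 8. The slice xs[:4] selects indices [0, 1, 2, 3] (0->15, 1->7, 2->1, 3->5), giving [15, 7, 1, 5]. So left = [15, 7, 1, 5]. Then left[-1] = 5.

5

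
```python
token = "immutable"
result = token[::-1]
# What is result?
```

token has length 9. The slice token[::-1] selects indices [8, 7, 6, 5, 4, 3, 2, 1, 0] (8->'e', 7->'l', 6->'b', 5->'a', 4->'t', 3->'u', 2->'m', 1->'m', 0->'i'), giving 'elbatummi'.

'elbatummi'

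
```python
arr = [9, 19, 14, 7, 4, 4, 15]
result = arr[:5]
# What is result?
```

arr has length 7. The slice arr[:5] selects indices [0, 1, 2, 3, 4] (0->9, 1->19, 2->14, 3->7, 4->4), giving [9, 19, 14, 7, 4].

[9, 19, 14, 7, 4]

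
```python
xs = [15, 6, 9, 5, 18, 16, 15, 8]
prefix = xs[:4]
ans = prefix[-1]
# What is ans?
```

xs has length 8. The slice xs[:4] selects indices [0, 1, 2, 3] (0->15, 1->6, 2->9, 3->5), giving [15, 6, 9, 5]. So prefix = [15, 6, 9, 5]. Then prefix[-1] = 5.

5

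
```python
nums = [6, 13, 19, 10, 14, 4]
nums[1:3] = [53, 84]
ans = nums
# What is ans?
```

nums starts as [6, 13, 19, 10, 14, 4] (length 6). The slice nums[1:3] covers indices [1, 2] with values [13, 19]. Replacing that slice with [53, 84] (same length) produces [6, 53, 84, 10, 14, 4].

[6, 53, 84, 10, 14, 4]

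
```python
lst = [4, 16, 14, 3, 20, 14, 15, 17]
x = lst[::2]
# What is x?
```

lst has length 8. The slice lst[::2] selects indices [0, 2, 4, 6] (0->4, 2->14, 4->20, 6->15), giving [4, 14, 20, 15].

[4, 14, 20, 15]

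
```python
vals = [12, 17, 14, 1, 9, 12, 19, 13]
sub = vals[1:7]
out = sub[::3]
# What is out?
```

vals has length 8. The slice vals[1:7] selects indices [1, 2, 3, 4, 5, 6] (1->17, 2->14, 3->1, 4->9, 5->12, 6->19), giving [17, 14, 1, 9, 12, 19]. So sub = [17, 14, 1, 9, 12, 19]. sub has length 6. The slice sub[::3] selects indices [0, 3] (0->17, 3->9), giving [17, 9].

[17, 9]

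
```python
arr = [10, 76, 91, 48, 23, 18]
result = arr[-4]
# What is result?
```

arr has length 6. Negative index -4 maps to positive index 6 + (-4) = 2. arr[2] = 91.

91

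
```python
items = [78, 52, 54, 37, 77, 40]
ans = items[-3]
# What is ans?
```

items has length 6. Negative index -3 maps to positive index 6 + (-3) = 3. items[3] = 37.

37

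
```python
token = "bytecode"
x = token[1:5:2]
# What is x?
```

token has length 8. The slice token[1:5:2] selects indices [1, 3] (1->'y', 3->'e'), giving 'ye'.

'ye'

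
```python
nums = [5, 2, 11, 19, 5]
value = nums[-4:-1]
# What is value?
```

nums has length 5. The slice nums[-4:-1] selects indices [1, 2, 3] (1->2, 2->11, 3->19), giving [2, 11, 19].

[2, 11, 19]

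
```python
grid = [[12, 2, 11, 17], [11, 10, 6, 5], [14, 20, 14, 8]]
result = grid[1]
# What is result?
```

grid has 3 rows. Row 1 is [11, 10, 6, 5].

[11, 10, 6, 5]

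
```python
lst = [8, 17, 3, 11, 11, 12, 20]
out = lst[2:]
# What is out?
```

lst has length 7. The slice lst[2:] selects indices [2, 3, 4, 5, 6] (2->3, 3->11, 4->11, 5->12, 6->20), giving [3, 11, 11, 12, 20].

[3, 11, 11, 12, 20]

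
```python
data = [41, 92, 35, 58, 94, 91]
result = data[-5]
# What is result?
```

data has length 6. Negative index -5 maps to positive index 6 + (-5) = 1. data[1] = 92.

92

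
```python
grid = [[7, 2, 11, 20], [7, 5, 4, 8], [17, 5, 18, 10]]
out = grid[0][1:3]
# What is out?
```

grid[0] = [7, 2, 11, 20]. grid[0] has length 4. The slice grid[0][1:3] selects indices [1, 2] (1->2, 2->11), giving [2, 11].

[2, 11]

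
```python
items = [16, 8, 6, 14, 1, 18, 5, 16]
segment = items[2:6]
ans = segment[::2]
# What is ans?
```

items has length 8. The slice items[2:6] selects indices [2, 3, 4, 5] (2->6, 3->14, 4->1, 5->18), giving [6, 14, 1, 18]. So segment = [6, 14, 1, 18]. segment has length 4. The slice segment[::2] selects indices [0, 2] (0->6, 2->1), giving [6, 1].

[6, 1]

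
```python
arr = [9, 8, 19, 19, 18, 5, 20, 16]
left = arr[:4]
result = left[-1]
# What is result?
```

arr has length 8. The slice arr[:4] selects indices [0, 1, 2, 3] (0->9, 1->8, 2->19, 3->19), giving [9, 8, 19, 19]. So left = [9, 8, 19, 19]. Then left[-1] = 19.

19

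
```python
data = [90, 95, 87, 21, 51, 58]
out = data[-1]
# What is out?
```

data has length 6. Negative index -1 maps to positive index 6 + (-1) = 5. data[5] = 58.

58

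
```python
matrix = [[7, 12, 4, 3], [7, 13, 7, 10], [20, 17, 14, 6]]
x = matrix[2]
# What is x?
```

matrix has 3 rows. Row 2 is [20, 17, 14, 6].

[20, 17, 14, 6]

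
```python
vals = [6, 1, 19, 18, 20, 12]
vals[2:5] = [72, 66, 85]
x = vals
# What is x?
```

vals starts as [6, 1, 19, 18, 20, 12] (length 6). The slice vals[2:5] covers indices [2, 3, 4] with values [19, 18, 20]. Replacing that slice with [72, 66, 85] (same length) produces [6, 1, 72, 66, 85, 12].

[6, 1, 72, 66, 85, 12]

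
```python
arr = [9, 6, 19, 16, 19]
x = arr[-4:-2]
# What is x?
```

arr has length 5. The slice arr[-4:-2] selects indices [1, 2] (1->6, 2->19), giving [6, 19].

[6, 19]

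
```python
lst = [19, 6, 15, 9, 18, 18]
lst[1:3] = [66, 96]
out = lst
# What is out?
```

lst starts as [19, 6, 15, 9, 18, 18] (length 6). The slice lst[1:3] covers indices [1, 2] with values [6, 15]. Replacing that slice with [66, 96] (same length) produces [19, 66, 96, 9, 18, 18].

[19, 66, 96, 9, 18, 18]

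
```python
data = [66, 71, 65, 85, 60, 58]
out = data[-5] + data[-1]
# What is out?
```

data has length 6. Negative index -5 maps to positive index 6 + (-5) = 1. data[1] = 71.
data has length 6. Negative index -1 maps to positive index 6 + (-1) = 5. data[5] = 58.
Sum: 71 + 58 = 129.

129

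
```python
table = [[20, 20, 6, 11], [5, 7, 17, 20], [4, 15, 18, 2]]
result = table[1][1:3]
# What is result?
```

table[1] = [5, 7, 17, 20]. table[1] has length 4. The slice table[1][1:3] selects indices [1, 2] (1->7, 2->17), giving [7, 17].

[7, 17]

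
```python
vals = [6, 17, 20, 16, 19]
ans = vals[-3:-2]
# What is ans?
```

vals has length 5. The slice vals[-3:-2] selects indices [2] (2->20), giving [20].

[20]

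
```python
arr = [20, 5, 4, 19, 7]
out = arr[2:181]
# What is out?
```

arr has length 5. The slice arr[2:181] selects indices [2, 3, 4] (2->4, 3->19, 4->7), giving [4, 19, 7].

[4, 19, 7]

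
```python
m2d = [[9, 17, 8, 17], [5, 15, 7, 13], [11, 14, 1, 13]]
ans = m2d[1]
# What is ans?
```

m2d has 3 rows. Row 1 is [5, 15, 7, 13].

[5, 15, 7, 13]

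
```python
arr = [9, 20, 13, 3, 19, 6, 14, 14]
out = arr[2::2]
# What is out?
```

arr has length 8. The slice arr[2::2] selects indices [2, 4, 6] (2->13, 4->19, 6->14), giving [13, 19, 14].

[13, 19, 14]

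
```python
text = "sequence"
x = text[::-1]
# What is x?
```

text has length 8. The slice text[::-1] selects indices [7, 6, 5, 4, 3, 2, 1, 0] (7->'e', 6->'c', 5->'n', 4->'e', 3->'u', 2->'q', 1->'e', 0->'s'), giving 'ecneuqes'.

'ecneuqes'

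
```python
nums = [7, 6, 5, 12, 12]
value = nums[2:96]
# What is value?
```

nums has length 5. The slice nums[2:96] selects indices [2, 3, 4] (2->5, 3->12, 4->12), giving [5, 12, 12].

[5, 12, 12]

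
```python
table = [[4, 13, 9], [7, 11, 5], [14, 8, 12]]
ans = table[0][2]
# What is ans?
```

table[0] = [4, 13, 9]. Taking column 2 of that row yields 9.

9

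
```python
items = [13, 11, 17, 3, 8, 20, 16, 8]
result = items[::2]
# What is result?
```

items has length 8. The slice items[::2] selects indices [0, 2, 4, 6] (0->13, 2->17, 4->8, 6->16), giving [13, 17, 8, 16].

[13, 17, 8, 16]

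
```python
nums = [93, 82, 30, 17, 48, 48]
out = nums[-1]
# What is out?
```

nums has length 6. Negative index -1 maps to positive index 6 + (-1) = 5. nums[5] = 48.

48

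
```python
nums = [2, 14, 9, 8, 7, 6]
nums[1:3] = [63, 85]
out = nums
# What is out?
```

nums starts as [2, 14, 9, 8, 7, 6] (length 6). The slice nums[1:3] covers indices [1, 2] with values [14, 9]. Replacing that slice with [63, 85] (same length) produces [2, 63, 85, 8, 7, 6].

[2, 63, 85, 8, 7, 6]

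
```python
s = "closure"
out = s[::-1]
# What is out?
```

s has length 7. The slice s[::-1] selects indices [6, 5, 4, 3, 2, 1, 0] (6->'e', 5->'r', 4->'u', 3->'s', 2->'o', 1->'l', 0->'c'), giving 'erusolc'.

'erusolc'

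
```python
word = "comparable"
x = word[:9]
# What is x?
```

word has length 10. The slice word[:9] selects indices [0, 1, 2, 3, 4, 5, 6, 7, 8] (0->'c', 1->'o', 2->'m', 3->'p', 4->'a', 5->'r', 6->'a', 7->'b', 8->'l'), giving 'comparabl'.

'comparabl'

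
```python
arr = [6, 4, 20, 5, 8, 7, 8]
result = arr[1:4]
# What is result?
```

arr has length 7. The slice arr[1:4] selects indices [1, 2, 3] (1->4, 2->20, 3->5), giving [4, 20, 5].

[4, 20, 5]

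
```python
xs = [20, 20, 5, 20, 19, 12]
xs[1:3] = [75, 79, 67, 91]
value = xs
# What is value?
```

xs starts as [20, 20, 5, 20, 19, 12] (length 6). The slice xs[1:3] covers indices [1, 2] with values [20, 5]. Replacing that slice with [75, 79, 67, 91] (different length) produces [20, 75, 79, 67, 91, 20, 19, 12].

[20, 75, 79, 67, 91, 20, 19, 12]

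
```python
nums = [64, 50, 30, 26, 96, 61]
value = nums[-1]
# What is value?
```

nums has length 6. Negative index -1 maps to positive index 6 + (-1) = 5. nums[5] = 61.

61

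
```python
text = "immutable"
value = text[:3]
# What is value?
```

text has length 9. The slice text[:3] selects indices [0, 1, 2] (0->'i', 1->'m', 2->'m'), giving 'imm'.

'imm'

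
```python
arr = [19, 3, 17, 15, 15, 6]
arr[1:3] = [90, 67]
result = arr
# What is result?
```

arr starts as [19, 3, 17, 15, 15, 6] (length 6). The slice arr[1:3] covers indices [1, 2] with values [3, 17]. Replacing that slice with [90, 67] (same length) produces [19, 90, 67, 15, 15, 6].

[19, 90, 67, 15, 15, 6]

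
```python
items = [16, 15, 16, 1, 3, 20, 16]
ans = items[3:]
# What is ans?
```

items has length 7. The slice items[3:] selects indices [3, 4, 5, 6] (3->1, 4->3, 5->20, 6->16), giving [1, 3, 20, 16].

[1, 3, 20, 16]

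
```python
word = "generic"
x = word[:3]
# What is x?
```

word has length 7. The slice word[:3] selects indices [0, 1, 2] (0->'g', 1->'e', 2->'n'), giving 'gen'.

'gen'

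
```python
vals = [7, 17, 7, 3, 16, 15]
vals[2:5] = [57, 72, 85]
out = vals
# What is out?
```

vals starts as [7, 17, 7, 3, 16, 15] (length 6). The slice vals[2:5] covers indices [2, 3, 4] with values [7, 3, 16]. Replacing that slice with [57, 72, 85] (same length) produces [7, 17, 57, 72, 85, 15].

[7, 17, 57, 72, 85, 15]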